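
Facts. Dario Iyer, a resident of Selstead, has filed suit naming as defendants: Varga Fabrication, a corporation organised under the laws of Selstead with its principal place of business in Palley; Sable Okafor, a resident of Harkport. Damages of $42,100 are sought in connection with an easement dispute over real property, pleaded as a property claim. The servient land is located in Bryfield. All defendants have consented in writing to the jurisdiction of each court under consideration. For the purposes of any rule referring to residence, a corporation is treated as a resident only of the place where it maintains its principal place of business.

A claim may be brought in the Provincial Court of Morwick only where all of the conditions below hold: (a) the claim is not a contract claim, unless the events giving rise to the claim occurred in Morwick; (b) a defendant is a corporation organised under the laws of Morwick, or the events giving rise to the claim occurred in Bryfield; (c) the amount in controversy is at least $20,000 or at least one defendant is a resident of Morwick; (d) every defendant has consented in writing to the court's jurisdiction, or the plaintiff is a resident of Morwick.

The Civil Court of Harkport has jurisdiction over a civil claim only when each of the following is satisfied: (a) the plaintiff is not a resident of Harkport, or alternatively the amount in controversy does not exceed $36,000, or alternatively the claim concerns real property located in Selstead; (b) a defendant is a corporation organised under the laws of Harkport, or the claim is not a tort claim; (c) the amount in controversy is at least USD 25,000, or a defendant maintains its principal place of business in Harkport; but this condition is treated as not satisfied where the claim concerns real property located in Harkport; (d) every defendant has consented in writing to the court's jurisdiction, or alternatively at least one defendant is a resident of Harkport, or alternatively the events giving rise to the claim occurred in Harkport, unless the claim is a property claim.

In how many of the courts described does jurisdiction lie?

The Provincial Court of Morwick:
  (a) The claim is a property claim, not a contract claim. Met.
  (b) The operative events occurred in Bryfield, which satisfies one of the alternatives. Condition met.
  (c) The amount in controversy is 42,100 dollars, which meets the USD 20,000 floor, which satisfies one of the alternatives. Met.
  (d) Every defendant has filed written consent, so one alternative holds. Satisfied.
  → Jurisdiction lies.
The Civil Court of Harkport:
  (a) The plaintiff resides in Selstead, which is not Harkport, so one alternative holds. Met.
  (b) The claim is a property claim, not a tort claim, so this disjunct is met. Satisfied.
  (c) The amount in controversy is $42,100, which meets the 25,000 dollars floor, so one alternative holds. The carve-out does not apply: the property lies in Bryfield, not Harkport. Met.
  (d) Every defendant has filed written consent, so one alternative holds. Satisfied.
  → Every requirement is satisfied — jurisdiction.
Courts with jurisdiction: the Provincial Court of Morwick, the Civil Court of Harkport — 2 in total.

2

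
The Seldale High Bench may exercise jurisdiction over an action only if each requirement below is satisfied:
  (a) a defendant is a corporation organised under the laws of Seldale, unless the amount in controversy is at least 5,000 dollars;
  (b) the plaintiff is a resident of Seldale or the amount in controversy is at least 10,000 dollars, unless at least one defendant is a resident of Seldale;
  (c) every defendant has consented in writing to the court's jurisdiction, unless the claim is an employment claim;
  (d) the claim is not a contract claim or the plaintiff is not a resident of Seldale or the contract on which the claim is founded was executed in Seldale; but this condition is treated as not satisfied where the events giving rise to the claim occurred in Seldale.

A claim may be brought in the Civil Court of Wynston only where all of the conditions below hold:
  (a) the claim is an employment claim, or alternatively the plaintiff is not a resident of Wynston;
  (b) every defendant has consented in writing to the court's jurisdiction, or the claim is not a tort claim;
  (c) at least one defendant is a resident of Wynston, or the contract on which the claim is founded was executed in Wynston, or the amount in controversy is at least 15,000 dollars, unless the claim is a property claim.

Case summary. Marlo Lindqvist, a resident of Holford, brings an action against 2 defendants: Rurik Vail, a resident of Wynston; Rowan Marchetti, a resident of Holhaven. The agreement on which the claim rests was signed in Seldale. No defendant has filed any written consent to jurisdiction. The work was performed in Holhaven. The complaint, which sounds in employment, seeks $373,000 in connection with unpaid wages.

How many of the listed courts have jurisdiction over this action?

The Seldale High Bench:
  (a) No defendant is a corporation. The proviso rescues it, though: the amount in controversy is USD 373,000, which meets the USD 5,000 floor. Condition met.
  (b) The amount in controversy is USD 373,000, which meets the USD 10,000 floor, which satisfies one of the alternatives. Met.
  (c) No such written consent has been filed. The proviso rescues it, though: the claim is an employment claim. Met.
  (d) The claim is an employment claim, not a contract claim, so this disjunct is met. And the carve-out is inapplicable — the operative events occurred in Holhaven, not Seldale. Condition met.
  → Every requirement is satisfied — jurisdiction.
The Civil Court of Wynston:
  (a) The claim is an employment claim, so this disjunct is met. Condition met.
  (b) The claim is an employment claim, not a tort claim, which satisfies one of the alternatives. Condition met.
  (c) Rurik Vail resides in Wynston, so one alternative holds. Satisfied.
  → All conditions met; jurisdiction exists.
Courts with jurisdiction: the Seldale High Bench, the Civil Court of Wynston — 2 in total.

2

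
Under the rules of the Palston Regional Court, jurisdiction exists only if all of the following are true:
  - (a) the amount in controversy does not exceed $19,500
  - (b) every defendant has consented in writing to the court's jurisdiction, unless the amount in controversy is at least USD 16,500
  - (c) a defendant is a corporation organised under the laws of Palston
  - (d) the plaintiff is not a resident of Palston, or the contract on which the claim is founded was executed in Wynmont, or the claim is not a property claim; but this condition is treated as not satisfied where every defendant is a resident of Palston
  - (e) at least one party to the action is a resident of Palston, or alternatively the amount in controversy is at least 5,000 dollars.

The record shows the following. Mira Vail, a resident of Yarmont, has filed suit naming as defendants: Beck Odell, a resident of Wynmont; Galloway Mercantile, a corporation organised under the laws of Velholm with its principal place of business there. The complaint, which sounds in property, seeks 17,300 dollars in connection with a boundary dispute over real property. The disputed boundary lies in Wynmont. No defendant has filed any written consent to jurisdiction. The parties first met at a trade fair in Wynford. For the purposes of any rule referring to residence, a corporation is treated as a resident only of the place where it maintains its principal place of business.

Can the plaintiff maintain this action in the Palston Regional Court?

No

The Palston Regional Court:
  (a) The amount in controversy is USD 17,300, within the $19,500 ceiling. Satisfied.
  (b) No such written consent has been filed. The proviso rescues it, though: the amount in controversy is USD 17,300, which meets the 16,500 dollars floor. Met.
  (c) The corporate defendant(s) are organised in Velholm, not Palston. Fails.
  (d) The plaintiff resides in Yarmont, which is not Palston, so one alternative holds. The carve-out does not apply: the defendants reside as follows — Beck Odell in Wynmont, Galloway Mercantile in Velholm — not all in Palston. Met.
  (e) The amount in controversy is USD 17,300, which meets the 5,000 dollars floor, so one alternative holds. Condition met.
  → The court lacks jurisdiction.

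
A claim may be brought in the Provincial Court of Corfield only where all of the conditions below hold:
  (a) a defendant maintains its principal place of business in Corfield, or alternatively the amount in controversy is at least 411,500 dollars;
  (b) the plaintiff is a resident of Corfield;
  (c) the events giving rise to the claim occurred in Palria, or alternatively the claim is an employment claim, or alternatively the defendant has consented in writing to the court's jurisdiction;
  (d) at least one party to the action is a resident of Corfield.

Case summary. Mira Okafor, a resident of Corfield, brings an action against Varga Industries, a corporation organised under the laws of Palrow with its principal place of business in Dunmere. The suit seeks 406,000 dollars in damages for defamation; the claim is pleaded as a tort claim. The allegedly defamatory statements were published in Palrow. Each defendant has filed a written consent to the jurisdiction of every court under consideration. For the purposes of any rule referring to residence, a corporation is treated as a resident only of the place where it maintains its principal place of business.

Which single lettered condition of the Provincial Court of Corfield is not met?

(a)

The Provincial Court of Corfield:
  (a) The corporate defendant(s) have their principal place of business in Dunmere, not Corfield; the amount in controversy is $406,000, below the $411,500 floor — no alternative holds. Condition not met.
  (b) The plaintiff resides in Corfield. Satisfied.
  (c) Every defendant has filed written consent, so one alternative holds. Satisfied.
  (d) Mira Okafor resides in Corfield. Condition met.
Only condition (a) fails.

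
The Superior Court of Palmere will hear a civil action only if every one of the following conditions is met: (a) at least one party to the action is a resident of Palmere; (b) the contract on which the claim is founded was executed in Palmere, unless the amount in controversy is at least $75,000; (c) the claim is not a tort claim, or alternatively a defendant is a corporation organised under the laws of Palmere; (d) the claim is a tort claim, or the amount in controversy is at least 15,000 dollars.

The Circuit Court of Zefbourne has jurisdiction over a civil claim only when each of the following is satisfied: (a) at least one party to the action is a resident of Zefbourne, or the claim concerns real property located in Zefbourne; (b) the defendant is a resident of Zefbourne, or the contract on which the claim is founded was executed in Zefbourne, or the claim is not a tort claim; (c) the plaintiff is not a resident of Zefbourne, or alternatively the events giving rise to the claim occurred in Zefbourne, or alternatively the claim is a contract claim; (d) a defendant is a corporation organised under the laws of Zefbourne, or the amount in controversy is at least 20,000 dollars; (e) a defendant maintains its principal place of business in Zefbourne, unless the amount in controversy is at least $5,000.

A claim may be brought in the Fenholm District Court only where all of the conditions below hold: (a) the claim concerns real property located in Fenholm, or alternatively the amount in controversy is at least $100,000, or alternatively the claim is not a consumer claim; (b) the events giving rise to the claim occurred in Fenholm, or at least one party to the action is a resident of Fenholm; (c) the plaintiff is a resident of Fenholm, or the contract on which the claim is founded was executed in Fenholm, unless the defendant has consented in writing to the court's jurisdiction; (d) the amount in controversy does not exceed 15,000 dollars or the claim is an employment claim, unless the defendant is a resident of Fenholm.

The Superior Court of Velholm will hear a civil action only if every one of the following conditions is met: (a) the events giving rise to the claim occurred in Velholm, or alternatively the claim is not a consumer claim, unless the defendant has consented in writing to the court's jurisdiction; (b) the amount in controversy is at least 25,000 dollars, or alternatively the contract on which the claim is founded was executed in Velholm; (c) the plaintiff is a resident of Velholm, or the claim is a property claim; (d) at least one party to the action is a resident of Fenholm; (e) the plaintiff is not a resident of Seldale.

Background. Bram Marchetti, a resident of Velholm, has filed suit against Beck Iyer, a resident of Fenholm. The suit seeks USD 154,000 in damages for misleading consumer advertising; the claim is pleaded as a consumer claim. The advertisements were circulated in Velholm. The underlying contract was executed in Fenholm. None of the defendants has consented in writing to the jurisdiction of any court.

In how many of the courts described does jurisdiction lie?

The Superior Court of Palmere:
  (a) No party resides in Palmere. Not satisfied.
  (b) The contract was executed in Fenholm, not Palmere. But the amount in controversy is USD 154,000, which meets the 75,000 dollars floor, and the 'unless' clause therefore excuses the requirement. Met.
  (c) The claim is a consumer claim, not a tort claim, so one alternative holds. Met.
  (d) The amount in controversy is USD 154,000, which meets the $15,000 floor, so this disjunct is met. Met.
  → At least one condition fails; no jurisdiction.
The Circuit Court of Zefbourne:
  (a) No party resides in Zefbourne; the claim does not concern real property — every alternative fails. Not met.
  (b) The claim is a consumer claim, not a tort claim, which satisfies one of the alternatives. Met.
  (c) The plaintiff resides in Velholm, which is not Zefbourne, so one alternative holds. Satisfied.
  (d) The amount in controversy is 154,000 dollars, which meets the 20,000 dollars floor — that alternative is enough. Satisfied.
  (e) No defendant is a corporation. However, the amount in controversy is USD 154,000, which meets the $5,000 floor, so the 'unless' proviso supplies this condition. Met.
  → At least one condition fails; no jurisdiction.
The Fenholm District Court:
  (a) The amount in controversy is USD 154,000, which meets the 100,000 dollars floor, which satisfies one of the alternatives. Satisfied.
  (b) Beck Iyer resides in Fenholm — that alternative is enough. Satisfied.
  (c) The contract was executed in Fenholm — that alternative is enough. Satisfied.
  (d) The amount in controversy is USD 154,000, above the 15,000 dollars ceiling; the claim is a consumer claim, not an employment claim — no alternative holds. However, the defendant resides in Fenholm, so the 'unless' proviso supplies this condition. Condition met.
  → All conditions met; jurisdiction exists.
The Superior Court of Velholm:
  (a) The operative events occurred in Velholm, so this disjunct is met. Met.
  (b) The amount in controversy is 154,000 dollars, which meets the 25,000 dollars floor — that alternative is enough. Condition met.
  (c) The plaintiff resides in Velholm, so this disjunct is met. Met.
  (d) Beck Iyer resides in Fenholm. Satisfied.
  (e) The plaintiff resides in Velholm, which is not Seldale. Condition met.
  → All conditions met; jurisdiction exists.
Courts with jurisdiction: the Fenholm District Court, the Superior Court of Velholm — 2 in total.

2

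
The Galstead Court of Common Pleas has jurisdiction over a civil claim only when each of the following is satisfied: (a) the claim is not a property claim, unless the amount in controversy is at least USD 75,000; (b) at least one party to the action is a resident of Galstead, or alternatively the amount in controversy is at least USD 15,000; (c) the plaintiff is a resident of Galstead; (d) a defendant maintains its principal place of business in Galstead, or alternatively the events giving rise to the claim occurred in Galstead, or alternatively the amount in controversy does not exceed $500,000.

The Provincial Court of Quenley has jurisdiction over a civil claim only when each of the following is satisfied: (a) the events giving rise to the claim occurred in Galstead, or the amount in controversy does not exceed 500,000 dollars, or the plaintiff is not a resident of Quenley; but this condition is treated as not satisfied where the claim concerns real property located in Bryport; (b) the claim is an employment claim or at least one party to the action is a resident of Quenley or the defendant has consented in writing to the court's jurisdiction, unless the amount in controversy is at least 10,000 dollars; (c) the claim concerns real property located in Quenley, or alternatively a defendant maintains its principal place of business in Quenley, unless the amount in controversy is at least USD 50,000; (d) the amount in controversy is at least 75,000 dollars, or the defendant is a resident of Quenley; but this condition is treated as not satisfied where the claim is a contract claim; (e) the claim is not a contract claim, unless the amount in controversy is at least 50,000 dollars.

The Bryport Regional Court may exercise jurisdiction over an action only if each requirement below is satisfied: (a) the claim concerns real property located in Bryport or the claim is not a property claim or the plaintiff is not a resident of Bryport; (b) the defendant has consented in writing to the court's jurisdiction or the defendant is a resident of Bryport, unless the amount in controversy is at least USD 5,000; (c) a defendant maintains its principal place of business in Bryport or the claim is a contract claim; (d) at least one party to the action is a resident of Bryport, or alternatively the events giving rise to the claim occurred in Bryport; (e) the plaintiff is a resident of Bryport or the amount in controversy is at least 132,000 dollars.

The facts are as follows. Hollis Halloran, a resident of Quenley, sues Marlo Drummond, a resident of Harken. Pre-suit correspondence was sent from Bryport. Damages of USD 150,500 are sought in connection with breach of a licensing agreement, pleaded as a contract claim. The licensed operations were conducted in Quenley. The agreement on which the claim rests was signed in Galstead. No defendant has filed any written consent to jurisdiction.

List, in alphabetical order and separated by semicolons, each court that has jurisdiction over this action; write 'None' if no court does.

None

The Galstead Court of Common Pleas:
  (a) The claim is a contract claim, not a property claim. Condition met.
  (b) The amount in controversy is $150,500, which meets the USD 15,000 floor, so this disjunct is met. Met.
  (c) The plaintiff resides in Quenley, not Galstead. Condition not met.
  (d) The amount in controversy is USD 150,500, within the USD 500,000 ceiling, so one alternative holds. Met.
  → Not every requirement is met — no jurisdiction.
The Provincial Court of Quenley:
  (a) The amount in controversy is USD 150,500, within the 500,000 dollars ceiling, which satisfies one of the alternatives. The carve-out does not apply: the claim does not concern real property. Met.
  (b) Hollis Halloran resides in Quenley, which satisfies one of the alternatives. Satisfied.
  (c) The claim does not concern real property; no defendant is a corporation — no alternative holds. But the amount in controversy is $150,500, which meets the $50,000 floor, and the 'unless' clause therefore excuses the requirement. Met.
  (d) The amount in controversy is USD 150,500, which meets the 75,000 dollars floor, which satisfies one of the alternatives. But the claim is a contract claim, triggering the carve-out and defeating this condition. Not met.
  (e) The claim is a contract claim. The proviso rescues it, though: the amount in controversy is USD 150,500, which meets the USD 50,000 floor. Condition met.
  → At least one condition fails; no jurisdiction.
The Bryport Regional Court:
  (a) The claim is a contract claim, not a property claim, which satisfies one of the alternatives. Met.
  (b) No such written consent has been filed; the defendant resides in Harken, not Bryport — every alternative fails. However, the amount in controversy is USD 150,500, which meets the 5,000 dollars floor, so the 'unless' proviso supplies this condition. Condition met.
  (c) The claim is a contract claim, which satisfies one of the alternatives. Met.
  (d) No party resides in Bryport; the operative events occurred in Quenley, not Bryport — every alternative fails. Not met.
  (e) The amount in controversy is $150,500, which meets the USD 132,000 floor, which satisfies one of the alternatives. Condition met.
  → At least one condition fails; no jurisdiction.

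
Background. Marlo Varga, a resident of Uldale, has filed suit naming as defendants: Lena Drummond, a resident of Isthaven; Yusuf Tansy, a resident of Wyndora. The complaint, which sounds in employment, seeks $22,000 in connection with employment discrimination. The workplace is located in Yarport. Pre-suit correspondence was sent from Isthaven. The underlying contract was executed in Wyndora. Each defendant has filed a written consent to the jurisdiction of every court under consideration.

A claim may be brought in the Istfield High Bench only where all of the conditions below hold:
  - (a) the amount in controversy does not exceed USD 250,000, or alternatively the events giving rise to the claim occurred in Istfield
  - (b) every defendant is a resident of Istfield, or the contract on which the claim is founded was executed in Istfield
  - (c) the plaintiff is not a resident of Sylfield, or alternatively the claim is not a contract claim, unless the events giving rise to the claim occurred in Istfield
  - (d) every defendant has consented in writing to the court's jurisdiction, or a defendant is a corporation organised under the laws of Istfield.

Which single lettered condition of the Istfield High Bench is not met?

The Istfield High Bench:
  (a) The amount in controversy is 22,000 dollars, within the 250,000 dollars ceiling, so this disjunct is met. Condition met.
  (b) The defendants reside as follows — Lena Drummond in Isthaven, Yusuf Tansy in Wyndora — not all in Istfield; the contract was executed in Wyndora, not Istfield — every alternative fails. Condition not met.
  (c) The plaintiff resides in Uldale, which is not Sylfield, so one alternative holds. Satisfied.
  (d) Every defendant has filed written consent, which satisfies one of the alternatives. Met.
Only condition (b) fails.

(b)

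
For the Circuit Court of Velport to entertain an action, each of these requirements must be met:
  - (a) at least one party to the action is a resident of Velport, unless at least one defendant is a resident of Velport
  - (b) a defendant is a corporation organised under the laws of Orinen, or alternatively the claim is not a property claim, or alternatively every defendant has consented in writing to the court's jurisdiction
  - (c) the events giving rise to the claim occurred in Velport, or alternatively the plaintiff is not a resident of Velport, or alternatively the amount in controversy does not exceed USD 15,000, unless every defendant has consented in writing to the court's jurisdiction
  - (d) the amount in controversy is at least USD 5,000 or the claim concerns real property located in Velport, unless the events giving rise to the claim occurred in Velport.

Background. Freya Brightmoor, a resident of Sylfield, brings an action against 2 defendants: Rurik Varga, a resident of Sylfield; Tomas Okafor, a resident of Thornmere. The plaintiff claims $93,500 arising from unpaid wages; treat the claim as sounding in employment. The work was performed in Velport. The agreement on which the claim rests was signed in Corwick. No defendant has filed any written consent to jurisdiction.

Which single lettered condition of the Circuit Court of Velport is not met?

(a)

The Circuit Court of Velport:
  (a) No party resides in Velport. And no defendant resides in Velport (they reside in Sylfield, Thornmere), so the proviso does not save it. Fails.
  (b) The claim is an employment claim, not a property claim — that alternative is enough. Met.
  (c) The operative events occurred in Velport, which satisfies one of the alternatives. Satisfied.
  (d) The amount in controversy is USD 93,500, which meets the USD 5,000 floor, so this disjunct is met. Met.
Only condition (a) fails.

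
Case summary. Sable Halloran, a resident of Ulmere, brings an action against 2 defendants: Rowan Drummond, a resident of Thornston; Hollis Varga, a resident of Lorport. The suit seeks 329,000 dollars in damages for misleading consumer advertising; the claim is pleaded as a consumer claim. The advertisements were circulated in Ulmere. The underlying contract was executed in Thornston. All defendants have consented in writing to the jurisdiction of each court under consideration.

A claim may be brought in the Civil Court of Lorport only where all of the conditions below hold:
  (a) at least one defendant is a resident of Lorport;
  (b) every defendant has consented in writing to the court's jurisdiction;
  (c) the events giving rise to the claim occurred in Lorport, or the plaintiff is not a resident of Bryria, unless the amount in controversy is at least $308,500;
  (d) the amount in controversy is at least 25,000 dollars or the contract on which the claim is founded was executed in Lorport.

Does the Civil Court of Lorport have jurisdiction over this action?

The Civil Court of Lorport:
  (a) Hollis Varga resides in Lorport. Met.
  (b) Every defendant has filed written consent. Condition met.
  (c) The plaintiff resides in Ulmere, which is not Bryria, so one alternative holds. Satisfied.
  (d) The amount in controversy is $329,000, which meets the USD 25,000 floor — that alternative is enough. Satisfied.
  → The court has jurisdiction.

Yes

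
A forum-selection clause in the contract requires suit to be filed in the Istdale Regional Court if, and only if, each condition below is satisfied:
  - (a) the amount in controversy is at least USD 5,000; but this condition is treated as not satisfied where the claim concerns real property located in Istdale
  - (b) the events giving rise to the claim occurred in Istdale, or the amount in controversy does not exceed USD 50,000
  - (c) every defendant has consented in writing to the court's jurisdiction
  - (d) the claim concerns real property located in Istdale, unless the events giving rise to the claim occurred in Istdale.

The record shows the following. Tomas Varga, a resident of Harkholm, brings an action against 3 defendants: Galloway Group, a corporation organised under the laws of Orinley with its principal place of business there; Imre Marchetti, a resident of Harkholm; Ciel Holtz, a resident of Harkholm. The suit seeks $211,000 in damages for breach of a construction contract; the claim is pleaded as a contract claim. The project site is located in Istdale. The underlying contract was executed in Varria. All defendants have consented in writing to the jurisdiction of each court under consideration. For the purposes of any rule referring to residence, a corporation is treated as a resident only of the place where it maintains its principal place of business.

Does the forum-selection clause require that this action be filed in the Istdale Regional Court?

Yes

The Istdale Regional Court:
  (a) The amount in controversy is $211,000, which meets the USD 5,000 floor. The carve-out does not apply: the claim does not concern real property. Satisfied.
  (b) The operative events occurred in Istdale, which satisfies one of the alternatives. Condition met.
  (c) Every defendant has filed written consent. Condition met.
  (d) The claim does not concern real property. The proviso rescues it, though: the operative events occurred in Istdale. Condition met.
  → Forum clause is triggered.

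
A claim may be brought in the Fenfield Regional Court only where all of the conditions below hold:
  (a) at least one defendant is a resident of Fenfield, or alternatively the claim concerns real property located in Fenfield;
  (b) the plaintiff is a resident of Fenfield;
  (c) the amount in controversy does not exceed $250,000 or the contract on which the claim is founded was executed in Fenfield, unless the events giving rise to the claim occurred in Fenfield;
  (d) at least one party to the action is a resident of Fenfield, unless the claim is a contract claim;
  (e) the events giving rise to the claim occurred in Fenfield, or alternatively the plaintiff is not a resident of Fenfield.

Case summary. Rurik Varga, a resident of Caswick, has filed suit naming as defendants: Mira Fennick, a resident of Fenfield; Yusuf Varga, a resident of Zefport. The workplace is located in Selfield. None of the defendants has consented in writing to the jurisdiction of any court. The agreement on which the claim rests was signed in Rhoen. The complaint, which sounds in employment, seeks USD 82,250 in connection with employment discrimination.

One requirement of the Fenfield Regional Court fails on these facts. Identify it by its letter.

(b)

The Fenfield Regional Court:
  (a) Mira Fennick resides in Fenfield, so this disjunct is met. Satisfied.
  (b) The plaintiff resides in Caswick, not Fenfield. Condition not met.
  (c) The amount in controversy is USD 82,250, within the 250,000 dollars ceiling, which satisfies one of the alternatives. Condition met.
  (d) Mira Fennick resides in Fenfield. Met.
  (e) The plaintiff resides in Caswick, which is not Fenfield, which satisfies one of the alternatives. Met.
Only condition (b) fails.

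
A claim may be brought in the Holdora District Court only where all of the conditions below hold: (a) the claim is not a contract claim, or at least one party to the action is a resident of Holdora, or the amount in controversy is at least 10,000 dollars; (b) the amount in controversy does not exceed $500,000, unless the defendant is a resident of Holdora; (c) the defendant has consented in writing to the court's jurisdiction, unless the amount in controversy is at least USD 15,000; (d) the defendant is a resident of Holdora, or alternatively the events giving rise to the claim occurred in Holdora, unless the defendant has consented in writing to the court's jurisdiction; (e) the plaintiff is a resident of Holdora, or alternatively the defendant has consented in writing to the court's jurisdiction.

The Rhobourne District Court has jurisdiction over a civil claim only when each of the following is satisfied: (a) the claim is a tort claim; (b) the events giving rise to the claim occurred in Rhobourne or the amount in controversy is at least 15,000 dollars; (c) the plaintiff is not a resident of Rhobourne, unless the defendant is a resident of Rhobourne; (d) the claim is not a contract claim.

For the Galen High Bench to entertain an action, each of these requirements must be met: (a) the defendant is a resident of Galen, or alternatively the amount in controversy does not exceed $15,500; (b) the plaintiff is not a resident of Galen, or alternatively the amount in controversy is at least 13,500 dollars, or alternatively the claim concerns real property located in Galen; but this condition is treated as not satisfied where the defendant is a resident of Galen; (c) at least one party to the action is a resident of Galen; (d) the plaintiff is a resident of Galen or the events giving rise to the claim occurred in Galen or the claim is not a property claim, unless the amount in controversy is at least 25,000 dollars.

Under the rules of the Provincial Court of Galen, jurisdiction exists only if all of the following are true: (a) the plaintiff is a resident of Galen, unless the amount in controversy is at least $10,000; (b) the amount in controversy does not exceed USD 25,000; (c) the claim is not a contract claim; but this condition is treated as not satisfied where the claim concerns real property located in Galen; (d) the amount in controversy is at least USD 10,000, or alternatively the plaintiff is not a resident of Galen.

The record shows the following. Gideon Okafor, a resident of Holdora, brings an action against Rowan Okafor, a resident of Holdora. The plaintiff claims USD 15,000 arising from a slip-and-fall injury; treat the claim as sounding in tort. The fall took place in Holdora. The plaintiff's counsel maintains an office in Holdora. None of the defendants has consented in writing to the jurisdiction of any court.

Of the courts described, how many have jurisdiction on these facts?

3

The Holdora District Court:
  (a) The claim is a tort claim, not a contract claim, so this disjunct is met. Satisfied.
  (b) The amount in controversy is 15,000 dollars, within the USD 500,000 ceiling. Satisfied.
  (c) No such written consent has been filed. But the amount in controversy is 15,000 dollars, which meets the $15,000 floor, and the 'unless' clause therefore excuses the requirement. Condition met.
  (d) The defendant resides in Holdora, so this disjunct is met. Condition met.
  (e) The plaintiff resides in Holdora, so this disjunct is met. Satisfied.
  → Jurisdiction lies.
The Rhobourne District Court:
  (a) The claim is a tort claim. Met.
  (b) The amount in controversy is $15,000, which meets the 15,000 dollars floor — that alternative is enough. Met.
  (c) The plaintiff resides in Holdora, which is not Rhobourne. Condition met.
  (d) The claim is a tort claim, not a contract claim. Condition met.
  → The court has jurisdiction.
The Galen High Bench:
  (a) The amount in controversy is 15,000 dollars, within the USD 15,500 ceiling, so one alternative holds. Met.
  (b) The plaintiff resides in Holdora, which is not Galen, so one alternative holds. The carve-out does not apply: the defendant resides in Holdora, not Galen. Met.
  (c) No party resides in Galen. Fails.
  (d) The claim is a tort claim, not a property claim, which satisfies one of the alternatives. Condition met.
  → The court lacks jurisdiction.
The Provincial Court of Galen:
  (a) The plaintiff resides in Holdora, not Galen. But the amount in controversy is 15,000 dollars, which meets the USD 10,000 floor, and the 'unless' clause therefore excuses the requirement. Met.
  (b) The amount in controversy is USD 15,000, within the 25,000 dollars ceiling. Condition met.
  (c) The claim is a tort claim, not a contract claim. The carve-out does not apply: the claim does not concern real property. Met.
  (d) The amount in controversy is 15,000 dollars, which meets the 10,000 dollars floor, so one alternative holds. Satisfied.
  → The court has jurisdiction.
Courts with jurisdiction: the Holdora District Court, the Rhobourne District Court, the Provincial Court of Galen — 3 in total.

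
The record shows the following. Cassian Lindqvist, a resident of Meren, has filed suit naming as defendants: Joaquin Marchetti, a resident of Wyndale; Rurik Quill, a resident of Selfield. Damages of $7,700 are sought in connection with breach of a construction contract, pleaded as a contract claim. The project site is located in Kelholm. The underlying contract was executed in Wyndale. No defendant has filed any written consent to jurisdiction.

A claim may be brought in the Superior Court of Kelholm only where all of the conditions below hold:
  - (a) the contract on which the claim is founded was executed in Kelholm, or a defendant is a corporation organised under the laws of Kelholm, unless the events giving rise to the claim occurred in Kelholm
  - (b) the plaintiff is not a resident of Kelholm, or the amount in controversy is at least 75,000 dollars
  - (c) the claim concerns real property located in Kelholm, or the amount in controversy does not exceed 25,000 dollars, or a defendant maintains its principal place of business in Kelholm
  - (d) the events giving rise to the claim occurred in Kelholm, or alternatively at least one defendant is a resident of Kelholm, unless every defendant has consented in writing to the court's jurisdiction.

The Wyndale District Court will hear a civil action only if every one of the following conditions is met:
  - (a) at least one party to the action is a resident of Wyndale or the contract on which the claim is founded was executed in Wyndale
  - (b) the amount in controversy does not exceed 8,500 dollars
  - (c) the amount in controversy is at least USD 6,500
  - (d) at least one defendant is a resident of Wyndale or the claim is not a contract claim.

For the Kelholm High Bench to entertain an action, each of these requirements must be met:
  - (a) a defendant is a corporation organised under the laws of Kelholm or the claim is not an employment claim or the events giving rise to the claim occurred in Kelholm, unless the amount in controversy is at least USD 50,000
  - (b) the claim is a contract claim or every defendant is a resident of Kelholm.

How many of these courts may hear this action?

3

The Superior Court of Kelholm:
  (a) The contract was executed in Wyndale, not Kelholm; no defendant is a corporation — none of the alternatives is met. However, the operative events occurred in Kelholm, so the 'unless' proviso supplies this condition. Met.
  (b) The plaintiff resides in Meren, which is not Kelholm — that alternative is enough. Condition met.
  (c) The amount in controversy is USD 7,700, within the $25,000 ceiling, so one alternative holds. Met.
  (d) The operative events occurred in Kelholm — that alternative is enough. Condition met.
  → Jurisdiction lies.
The Wyndale District Court:
  (a) Joaquin Marchetti resides in Wyndale, so this disjunct is met. Met.
  (b) The amount in controversy is USD 7,700, within the $8,500 ceiling. Condition met.
  (c) The amount in controversy is USD 7,700, which meets the 6,500 dollars floor. Met.
  (d) Joaquin Marchetti resides in Wyndale, so this disjunct is met. Met.
  → Jurisdiction lies.
The Kelholm High Bench:
  (a) The claim is a contract claim, not an employment claim, which satisfies one of the alternatives. Satisfied.
  (b) The claim is a contract claim, so one alternative holds. Satisfied.
  → Jurisdiction lies.
Courts with jurisdiction: the Superior Court of Kelholm, the Wyndale District Court, the Kelholm High Bench — 3 in total.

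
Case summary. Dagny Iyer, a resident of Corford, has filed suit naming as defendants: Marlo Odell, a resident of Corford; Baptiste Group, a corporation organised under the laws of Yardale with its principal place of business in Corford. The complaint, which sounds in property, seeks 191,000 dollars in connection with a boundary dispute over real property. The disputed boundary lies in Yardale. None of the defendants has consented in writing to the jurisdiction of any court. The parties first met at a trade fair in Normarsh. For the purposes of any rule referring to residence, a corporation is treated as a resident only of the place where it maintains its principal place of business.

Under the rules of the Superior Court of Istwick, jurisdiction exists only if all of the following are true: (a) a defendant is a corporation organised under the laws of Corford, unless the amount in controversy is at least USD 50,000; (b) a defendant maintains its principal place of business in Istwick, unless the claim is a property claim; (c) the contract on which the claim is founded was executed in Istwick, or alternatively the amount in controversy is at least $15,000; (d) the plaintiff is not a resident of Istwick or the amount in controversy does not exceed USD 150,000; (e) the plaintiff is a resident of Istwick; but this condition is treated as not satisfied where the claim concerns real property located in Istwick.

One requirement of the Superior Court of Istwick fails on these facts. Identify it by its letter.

The Superior Court of Istwick:
  (a) The corporate defendant(s) are organised in Yardale, not Corford. But the amount in controversy is $191,000, which meets the 50,000 dollars floor, and the 'unless' clause therefore excuses the requirement. Satisfied.
  (b) The corporate defendant(s) have their principal place of business in Corford, not Istwick. But the claim is a property claim, and the 'unless' clause therefore excuses the requirement. Condition met.
  (c) The amount in controversy is $191,000, which meets the 15,000 dollars floor, so this disjunct is met. Met.
  (d) The plaintiff resides in Corford, which is not Istwick, so this disjunct is met. Satisfied.
  (e) The plaintiff resides in Corford, not Istwick. Condition not met.
Only condition (e) fails.

(e)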